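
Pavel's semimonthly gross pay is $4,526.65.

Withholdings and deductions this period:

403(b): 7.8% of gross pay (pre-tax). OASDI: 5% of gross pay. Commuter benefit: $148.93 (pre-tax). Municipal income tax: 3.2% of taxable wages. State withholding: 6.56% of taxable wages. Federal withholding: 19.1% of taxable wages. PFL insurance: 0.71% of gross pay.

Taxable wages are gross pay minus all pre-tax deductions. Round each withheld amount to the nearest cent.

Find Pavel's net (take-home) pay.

$2,604.65

Commuter benefit: $148.93
403(b): $4,526.65 × 0.078 = $353.08
Pre-tax total = $148.93 + $353.08 = $502.01
Taxable wages = $4,526.65 − $502.01 = $4,024.64
Municipal income tax: $4,024.64 × 0.032 = $128.79
Federal withholding: $4,024.64 × 0.191 = $768.71
State withholding: $4,024.64 × 0.0656 = $264.02
OASDI: $4,526.65 × 0.05 = $226.33
PFL insurance: $4,526.65 × 0.0071 = $32.14
Total deductions = $148.93 + $353.08 + $128.79 + $768.71 + $264.02 + $226.33 + $32.14 = $1,922.00
Net pay = $4,526.65 − $1,922.00 = $2,604.65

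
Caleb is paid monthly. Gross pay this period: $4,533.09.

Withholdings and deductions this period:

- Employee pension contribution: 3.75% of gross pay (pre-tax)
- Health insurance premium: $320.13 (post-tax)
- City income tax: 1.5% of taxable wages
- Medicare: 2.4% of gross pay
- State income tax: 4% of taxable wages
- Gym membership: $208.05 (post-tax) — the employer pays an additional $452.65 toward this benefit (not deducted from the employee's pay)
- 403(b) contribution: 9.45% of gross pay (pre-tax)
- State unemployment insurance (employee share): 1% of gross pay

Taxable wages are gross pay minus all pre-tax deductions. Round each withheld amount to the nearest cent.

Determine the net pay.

403(b) contribution: $4,533.09 × 0.0945 = $428.38
Employee pension contribution: $4,533.09 × 0.0375 = $169.99
Pre-tax total = $428.38 + $169.99 = $598.37
Taxable wages = $4,533.09 − $598.37 = $3,934.72
State income tax: $3,934.72 × 0.04 = $157.39
City income tax: $3,934.72 × 0.015 = $59.02
Medicare: $4,533.09 × 0.024 = $108.79
State unemployment insurance (employee share): $4,533.09 × 0.01 = $45.33
Gym membership: $208.05
Health insurance premium: $320.13
(Employer's $452.65 toward gym membership is not withheld from the employee.)
Total deductions = $428.38 + $169.99 + $157.39 + $59.02 + $108.79 + $45.33 + $208.05 + $320.13 = $1,497.08
Net pay = $4,533.09 − $1,497.08 = $3,036.01

$3,036.01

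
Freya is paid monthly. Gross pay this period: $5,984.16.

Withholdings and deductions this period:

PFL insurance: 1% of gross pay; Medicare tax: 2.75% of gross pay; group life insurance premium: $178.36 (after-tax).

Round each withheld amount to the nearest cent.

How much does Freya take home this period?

PFL insurance: $5,984.16 × 0.01 = $59.84
Medicare tax: $5,984.16 × 0.0275 = $164.56
Group life insurance premium: $178.36
Total deductions = $59.84 + $164.56 + $178.36 = $402.76
Net pay = $5,984.16 − $402.76 = $5,581.40

$5,581.40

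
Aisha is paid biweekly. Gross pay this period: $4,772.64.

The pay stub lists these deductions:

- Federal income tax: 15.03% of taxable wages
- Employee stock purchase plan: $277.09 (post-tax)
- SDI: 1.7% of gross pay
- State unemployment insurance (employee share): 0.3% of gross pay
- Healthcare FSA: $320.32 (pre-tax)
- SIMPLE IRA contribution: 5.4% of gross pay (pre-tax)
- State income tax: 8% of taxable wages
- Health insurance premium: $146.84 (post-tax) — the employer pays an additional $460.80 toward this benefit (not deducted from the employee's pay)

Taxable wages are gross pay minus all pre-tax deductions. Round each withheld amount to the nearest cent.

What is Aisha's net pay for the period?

Healthcare FSA: $320.32
SIMPLE IRA contribution: $4,772.64 × 0.054 = $257.72
Pre-tax total = $320.32 + $257.72 = $578.04
Taxable wages = $4,772.64 − $578.04 = $4,194.60
Federal income tax: $4,194.60 × 0.1503 = $630.45
State income tax: $4,194.60 × 0.08 = $335.57
State unemployment insurance (employee share): $4,772.64 × 0.003 = $14.32
SDI: $4,772.64 × 0.017 = $81.13
Health insurance premium: $146.84
Employee stock purchase plan: $277.09
(Employer's $460.80 toward health insurance premium is not withheld from the employee.)
Total deductions = $320.32 + $257.72 + $630.45 + $335.57 + $14.32 + $81.13 + $146.84 + $277.09 = $2,063.44
Net pay = $4,772.64 − $2,063.44 = $2,709.20

$2,709.20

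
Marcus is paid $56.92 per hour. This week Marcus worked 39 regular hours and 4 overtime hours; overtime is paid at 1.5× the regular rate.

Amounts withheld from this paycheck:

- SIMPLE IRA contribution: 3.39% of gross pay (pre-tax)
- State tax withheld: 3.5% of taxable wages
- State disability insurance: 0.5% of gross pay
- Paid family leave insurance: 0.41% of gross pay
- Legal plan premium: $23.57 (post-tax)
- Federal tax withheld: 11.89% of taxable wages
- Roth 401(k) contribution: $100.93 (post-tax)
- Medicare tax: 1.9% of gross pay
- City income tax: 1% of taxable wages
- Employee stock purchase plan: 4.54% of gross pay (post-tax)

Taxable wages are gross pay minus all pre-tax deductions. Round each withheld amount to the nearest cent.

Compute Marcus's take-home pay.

Regular pay: 39 × $56.92 = $2,219.88
Overtime pay: 4 × $56.92 × 1.5 = $341.52
Gross pay = $2,219.88 + $341.52 = $2,561.40
SIMPLE IRA contribution: $2,561.40 × 0.0339 = $86.83
Taxable wages = $2,561.40 − $86.83 = $2,474.57
City income tax: $2,474.57 × 0.01 = $24.75
State tax withheld: $2,474.57 × 0.035 = $86.61
Federal tax withheld: $2,474.57 × 0.1189 = $294.23
Paid family leave insurance: $2,561.40 × 0.0041 = $10.50
Medicare tax: $2,561.40 × 0.019 = $48.67
State disability insurance: $2,561.40 × 0.005 = $12.81
Employee stock purchase plan: $2,561.40 × 0.0454 = $116.29
Legal plan premium: $23.57
Roth 401(k) contribution: $100.93
Total deductions = $86.83 + $24.75 + $86.61 + $294.23 + $10.50 + $48.67 + $12.81 + $116.29 + $23.57 + $100.93 = $805.19
Net pay = $2,561.40 − $805.19 = $1,756.21

$1,756.21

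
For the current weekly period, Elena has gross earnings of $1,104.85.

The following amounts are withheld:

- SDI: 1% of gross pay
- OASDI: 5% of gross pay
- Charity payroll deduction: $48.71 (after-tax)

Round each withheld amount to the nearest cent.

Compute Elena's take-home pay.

SDI: $1,104.85 × 0.01 = $11.05
OASDI: $1,104.85 × 0.05 = $55.24
Charity payroll deduction: $48.71
Total deductions = $11.05 + $55.24 + $48.71 = $115.00
Net pay = $1,104.85 − $115.00 = $989.85

$989.85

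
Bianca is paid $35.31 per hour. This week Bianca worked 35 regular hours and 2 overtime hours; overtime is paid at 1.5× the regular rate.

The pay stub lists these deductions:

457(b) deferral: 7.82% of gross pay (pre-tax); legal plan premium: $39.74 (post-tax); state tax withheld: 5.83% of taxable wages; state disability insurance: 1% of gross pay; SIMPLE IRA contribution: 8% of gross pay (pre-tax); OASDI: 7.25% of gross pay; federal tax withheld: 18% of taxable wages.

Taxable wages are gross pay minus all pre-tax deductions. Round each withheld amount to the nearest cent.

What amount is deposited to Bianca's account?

Regular pay: 35 × $35.31 = $1,235.85
Overtime pay: 2 × $35.31 × 1.5 = $105.93
Gross pay = $1,235.85 + $105.93 = $1,341.78
SIMPLE IRA contribution: $1,341.78 × 0.08 = $107.34
457(b) deferral: $1,341.78 × 0.0782 = $104.93
Pre-tax total = $107.34 + $104.93 = $212.27
Taxable wages = $1,341.78 − $212.27 = $1,129.51
State tax withheld: $1,129.51 × 0.0583 = $65.85
Federal tax withheld: $1,129.51 × 0.18 = $203.31
OASDI: $1,341.78 × 0.0725 = $97.28
State disability insurance: $1,341.78 × 0.01 = $13.42
Legal plan premium: $39.74
Total deductions = $107.34 + $104.93 + $65.85 + $203.31 + $97.28 + $13.42 + $39.74 = $631.87
Net pay = $1,341.78 − $631.87 = $709.91

$709.91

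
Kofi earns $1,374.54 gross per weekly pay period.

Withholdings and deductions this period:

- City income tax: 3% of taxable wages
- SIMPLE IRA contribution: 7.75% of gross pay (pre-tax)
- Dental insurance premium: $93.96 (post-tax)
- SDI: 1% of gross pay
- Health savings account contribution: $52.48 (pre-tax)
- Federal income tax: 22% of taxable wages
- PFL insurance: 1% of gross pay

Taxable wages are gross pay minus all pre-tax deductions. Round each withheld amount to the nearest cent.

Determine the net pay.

$790.18

Health savings account contribution: $52.48
SIMPLE IRA contribution: $1,374.54 × 0.0775 = $106.53
Pre-tax total = $52.48 + $106.53 = $159.01
Taxable wages = $1,374.54 − $159.01 = $1,215.53
City income tax: $1,215.53 × 0.03 = $36.47
Federal income tax: $1,215.53 × 0.22 = $267.42
SDI: $1,374.54 × 0.01 = $13.75
PFL insurance: $1,374.54 × 0.01 = $13.75
Dental insurance premium: $93.96
Total deductions = $52.48 + $106.53 + $36.47 + $267.42 + $13.75 + $13.75 + $93.96 = $584.36
Net pay = $1,374.54 − $584.36 = $790.18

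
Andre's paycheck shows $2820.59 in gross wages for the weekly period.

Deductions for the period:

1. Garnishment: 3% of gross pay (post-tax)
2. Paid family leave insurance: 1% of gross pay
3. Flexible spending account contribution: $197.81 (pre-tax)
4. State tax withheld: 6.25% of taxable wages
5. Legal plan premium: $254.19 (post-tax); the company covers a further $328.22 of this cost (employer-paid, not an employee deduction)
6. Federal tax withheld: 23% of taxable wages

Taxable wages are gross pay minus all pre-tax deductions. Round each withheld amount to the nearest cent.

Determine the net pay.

$1488.60

Flexible spending account contribution: $197.81
Taxable wages = $2820.59 − $197.81 = $2622.78
State tax withheld: $2622.78 × 0.0625 = $163.92
Federal tax withheld: $2622.78 × 0.23 = $603.24
Paid family leave insurance: $2820.59 × 0.01 = $28.21
Legal plan premium: $254.19
Garnishment: $2820.59 × 0.03 = $84.62
(Employer's $328.22 toward legal plan premium is not withheld from the employee.)
Total deductions = $197.81 + $163.92 + $603.24 + $28.21 + $254.19 + $84.62 = $1331.99
Net pay = $2820.59 − $1331.99 = $1488.60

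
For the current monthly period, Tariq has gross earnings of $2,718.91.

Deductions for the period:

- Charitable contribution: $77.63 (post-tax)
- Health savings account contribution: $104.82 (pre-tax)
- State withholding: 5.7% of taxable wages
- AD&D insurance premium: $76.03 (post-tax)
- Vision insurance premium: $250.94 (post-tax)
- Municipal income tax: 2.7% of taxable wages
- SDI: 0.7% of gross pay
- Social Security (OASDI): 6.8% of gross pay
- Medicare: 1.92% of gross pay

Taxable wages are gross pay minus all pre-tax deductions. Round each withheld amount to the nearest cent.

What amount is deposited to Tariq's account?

$1,733.79

Health savings account contribution: $104.82
Taxable wages = $2,718.91 − $104.82 = $2,614.09
Municipal income tax: $2,614.09 × 0.027 = $70.58
State withholding: $2,614.09 × 0.057 = $149.00
Medicare: $2,718.91 × 0.0192 = $52.20
SDI: $2,718.91 × 0.007 = $19.03
Social Security (OASDI): $2,718.91 × 0.068 = $184.89
Vision insurance premium: $250.94
AD&D insurance premium: $76.03
Charitable contribution: $77.63
Total deductions = $104.82 + $70.58 + $149.00 + $52.20 + $19.03 + $184.89 + $250.94 + $76.03 + $77.63 = $985.12
Net pay = $2,718.91 − $985.12 = $1,733.79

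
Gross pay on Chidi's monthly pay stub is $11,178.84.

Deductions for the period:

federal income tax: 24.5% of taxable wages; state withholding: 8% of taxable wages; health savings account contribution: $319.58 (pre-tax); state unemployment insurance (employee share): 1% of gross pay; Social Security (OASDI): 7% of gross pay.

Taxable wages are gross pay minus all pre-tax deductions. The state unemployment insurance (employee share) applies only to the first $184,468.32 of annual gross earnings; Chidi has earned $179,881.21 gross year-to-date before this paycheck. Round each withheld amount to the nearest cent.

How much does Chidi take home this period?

Health savings account contribution: $319.58
Taxable wages = $11,178.84 − $319.58 = $10,859.26
Federal income tax: $10,859.26 × 0.245 = $2,660.52
State withholding: $10,859.26 × 0.08 = $868.74
State unemployment insurance (employee share): only $184,468.32 − $179,881.21 = $4,587.11 of this check is subject → $4,587.11 × 0.01 = $45.87
Social Security (OASDI): $11,178.84 × 0.07 = $782.52
Total deductions = $319.58 + $2,660.52 + $868.74 + $45.87 + $782.52 = $4,677.23
Net pay = $11,178.84 − $4,677.23 = $6,501.61

$6,501.61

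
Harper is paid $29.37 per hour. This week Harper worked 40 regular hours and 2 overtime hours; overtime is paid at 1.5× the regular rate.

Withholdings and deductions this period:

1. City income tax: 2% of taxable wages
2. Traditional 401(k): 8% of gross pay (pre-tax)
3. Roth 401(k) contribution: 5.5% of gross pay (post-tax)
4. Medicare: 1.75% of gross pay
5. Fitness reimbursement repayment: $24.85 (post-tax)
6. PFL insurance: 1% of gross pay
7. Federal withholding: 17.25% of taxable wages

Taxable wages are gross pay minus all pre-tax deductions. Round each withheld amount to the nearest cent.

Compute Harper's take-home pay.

$809.18

Regular pay: 40 × $29.37 = $1174.80
Overtime pay: 2 × $29.37 × 1.5 = $88.11
Gross pay = $1174.80 + $88.11 = $1262.91
Traditional 401(k): $1262.91 × 0.08 = $101.03
Taxable wages = $1262.91 − $101.03 = $1161.88
Federal withholding: $1161.88 × 0.1725 = $200.42
City income tax: $1161.88 × 0.02 = $23.24
Medicare: $1262.91 × 0.0175 = $22.10
PFL insurance: $1262.91 × 0.01 = $12.63
Roth 401(k) contribution: $1262.91 × 0.055 = $69.46
Fitness reimbursement repayment: $24.85
Total deductions = $101.03 + $200.42 + $23.24 + $22.10 + $12.63 + $69.46 + $24.85 = $453.73
Net pay = $1262.91 − $453.73 = $809.18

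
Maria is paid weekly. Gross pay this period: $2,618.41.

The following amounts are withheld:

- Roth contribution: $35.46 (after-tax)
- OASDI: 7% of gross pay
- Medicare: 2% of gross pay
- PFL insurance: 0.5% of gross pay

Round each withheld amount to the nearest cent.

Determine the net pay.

$2,334.20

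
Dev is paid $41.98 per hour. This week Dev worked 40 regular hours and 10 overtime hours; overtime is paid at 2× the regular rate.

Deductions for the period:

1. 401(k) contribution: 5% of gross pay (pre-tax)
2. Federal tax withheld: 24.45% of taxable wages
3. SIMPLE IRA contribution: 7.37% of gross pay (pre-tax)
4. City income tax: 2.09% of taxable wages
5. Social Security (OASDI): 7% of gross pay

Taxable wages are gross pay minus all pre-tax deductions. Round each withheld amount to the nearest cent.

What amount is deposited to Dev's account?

Regular pay: 40 × $41.98 = $1,679.20
Overtime pay: 10 × $41.98 × 2 = $839.60
Gross pay = $1,679.20 + $839.60 = $2,518.80
SIMPLE IRA contribution: $2,518.80 × 0.0737 = $185.64
401(k) contribution: $2,518.80 × 0.05 = $125.94
Pre-tax total = $185.64 + $125.94 = $311.58
Taxable wages = $2,518.80 − $311.58 = $2,207.22
City income tax: $2,207.22 × 0.0209 = $46.13
Federal tax withheld: $2,207.22 × 0.2445 = $539.67
Social Security (OASDI): $2,518.80 × 0.07 = $176.32
Total deductions = $185.64 + $125.94 + $46.13 + $539.67 + $176.32 = $1,073.70
Net pay = $2,518.80 − $1,073.70 = $1,445.10

$1,445.10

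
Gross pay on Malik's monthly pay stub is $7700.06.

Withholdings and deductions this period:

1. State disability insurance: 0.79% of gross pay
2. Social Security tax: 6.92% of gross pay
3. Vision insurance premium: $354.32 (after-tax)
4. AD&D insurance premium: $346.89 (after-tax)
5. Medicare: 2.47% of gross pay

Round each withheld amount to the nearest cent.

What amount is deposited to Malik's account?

State disability insurance: $7700.06 × 0.0079 = $60.83
Medicare: $7700.06 × 0.0247 = $190.19
Social Security tax: $7700.06 × 0.0692 = $532.84
Vision insurance premium: $354.32
AD&D insurance premium: $346.89
Total deductions = $60.83 + $190.19 + $532.84 + $354.32 + $346.89 = $1485.07
Net pay = $7700.06 − $1485.07 = $6214.99

$6214.99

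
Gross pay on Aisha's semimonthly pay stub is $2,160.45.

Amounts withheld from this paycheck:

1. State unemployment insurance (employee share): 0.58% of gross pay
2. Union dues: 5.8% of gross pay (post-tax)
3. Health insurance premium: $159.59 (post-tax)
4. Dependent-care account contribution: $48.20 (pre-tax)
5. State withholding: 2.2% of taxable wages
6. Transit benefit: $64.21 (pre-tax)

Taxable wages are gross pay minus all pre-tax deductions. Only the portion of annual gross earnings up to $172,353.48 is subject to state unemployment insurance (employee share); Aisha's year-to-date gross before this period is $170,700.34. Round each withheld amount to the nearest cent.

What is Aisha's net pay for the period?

Dependent-care account contribution: $48.20
Transit benefit: $64.21
Pre-tax total = $48.20 + $64.21 = $112.41
Taxable wages = $2,160.45 − $112.41 = $2,048.04
State withholding: $2,048.04 × 0.022 = $45.06
State unemployment insurance (employee share): only $172,353.48 − $170,700.34 = $1,653.14 of this check is subject → $1,653.14 × 0.0058 = $9.59
Union dues: $2,160.45 × 0.058 = $125.31
Health insurance premium: $159.59
Total deductions = $48.20 + $64.21 + $45.06 + $9.59 + $125.31 + $159.59 = $451.96
Net pay = $2,160.45 − $451.96 = $1,708.49

$1,708.49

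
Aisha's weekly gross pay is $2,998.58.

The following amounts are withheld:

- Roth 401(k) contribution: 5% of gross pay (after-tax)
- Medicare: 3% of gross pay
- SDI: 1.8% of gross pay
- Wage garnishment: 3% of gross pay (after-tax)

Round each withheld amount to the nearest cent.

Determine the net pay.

SDI: $2,998.58 × 0.018 = $53.97
Medicare: $2,998.58 × 0.03 = $89.96
Roth 401(k) contribution: $2,998.58 × 0.05 = $149.93
Wage garnishment: $2,998.58 × 0.03 = $89.96
Total deductions = $53.97 + $89.96 + $149.93 + $89.96 = $383.82
Net pay = $2,998.58 − $383.82 = $2,614.76

$2,614.76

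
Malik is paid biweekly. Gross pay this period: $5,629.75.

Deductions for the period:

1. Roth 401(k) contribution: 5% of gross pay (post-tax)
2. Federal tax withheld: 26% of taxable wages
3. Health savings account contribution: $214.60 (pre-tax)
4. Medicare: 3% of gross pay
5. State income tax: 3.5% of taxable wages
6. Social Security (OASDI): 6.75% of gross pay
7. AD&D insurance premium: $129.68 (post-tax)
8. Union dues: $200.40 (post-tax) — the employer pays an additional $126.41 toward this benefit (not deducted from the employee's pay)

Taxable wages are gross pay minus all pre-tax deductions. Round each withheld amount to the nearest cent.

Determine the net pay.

$2,657.21

Health savings account contribution: $214.60
Taxable wages = $5,629.75 − $214.60 = $5,415.15
Federal tax withheld: $5,415.15 × 0.26 = $1,407.94
State income tax: $5,415.15 × 0.035 = $189.53
Medicare: $5,629.75 × 0.03 = $168.89
Social Security (OASDI): $5,629.75 × 0.0675 = $380.01
Roth 401(k) contribution: $5,629.75 × 0.05 = $281.49
AD&D insurance premium: $129.68
Union dues: $200.40
(Employer's $126.41 toward union dues is not withheld from the employee.)
Total deductions = $214.60 + $1,407.94 + $189.53 + $168.89 + $380.01 + $281.49 + $129.68 + $200.40 = $2,972.54
Net pay = $5,629.75 − $2,972.54 = $2,657.21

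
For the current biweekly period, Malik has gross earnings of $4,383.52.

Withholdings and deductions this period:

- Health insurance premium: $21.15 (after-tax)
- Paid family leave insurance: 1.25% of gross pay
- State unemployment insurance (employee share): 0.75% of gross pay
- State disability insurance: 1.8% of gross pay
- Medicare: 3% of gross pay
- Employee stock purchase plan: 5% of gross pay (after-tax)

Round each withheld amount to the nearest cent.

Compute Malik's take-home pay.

$3,845.11

Paid family leave insurance: $4,383.52 × 0.0125 = $54.79
Medicare: $4,383.52 × 0.03 = $131.51
State unemployment insurance (employee share): $4,383.52 × 0.0075 = $32.88
State disability insurance: $4,383.52 × 0.018 = $78.90
Employee stock purchase plan: $4,383.52 × 0.05 = $219.18
Health insurance premium: $21.15
Total deductions = $54.79 + $131.51 + $32.88 + $78.90 + $219.18 + $21.15 = $538.41
Net pay = $4,383.52 − $538.41 = $3,845.11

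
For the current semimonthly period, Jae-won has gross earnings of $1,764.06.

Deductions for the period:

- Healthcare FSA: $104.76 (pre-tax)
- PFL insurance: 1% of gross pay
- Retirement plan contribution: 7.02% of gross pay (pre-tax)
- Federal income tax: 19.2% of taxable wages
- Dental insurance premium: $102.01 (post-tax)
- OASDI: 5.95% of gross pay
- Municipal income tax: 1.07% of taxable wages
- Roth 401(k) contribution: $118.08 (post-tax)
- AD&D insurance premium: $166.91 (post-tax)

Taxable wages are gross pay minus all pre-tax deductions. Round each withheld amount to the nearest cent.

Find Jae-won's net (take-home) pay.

Retirement plan contribution: $1,764.06 × 0.0702 = $123.84
Healthcare FSA: $104.76
Pre-tax total = $123.84 + $104.76 = $228.60
Taxable wages = $1,764.06 − $228.60 = $1,535.46
Municipal income tax: $1,535.46 × 0.0107 = $16.43
Federal income tax: $1,535.46 × 0.192 = $294.81
OASDI: $1,764.06 × 0.0595 = $104.96
PFL insurance: $1,764.06 × 0.01 = $17.64
Roth 401(k) contribution: $118.08
Dental insurance premium: $102.01
AD&D insurance premium: $166.91
Total deductions = $123.84 + $104.76 + $16.43 + $294.81 + $104.96 + $17.64 + $118.08 + $102.01 + $166.91 = $1,049.44
Net pay = $1,764.06 − $1,049.44 = $714.62

$714.62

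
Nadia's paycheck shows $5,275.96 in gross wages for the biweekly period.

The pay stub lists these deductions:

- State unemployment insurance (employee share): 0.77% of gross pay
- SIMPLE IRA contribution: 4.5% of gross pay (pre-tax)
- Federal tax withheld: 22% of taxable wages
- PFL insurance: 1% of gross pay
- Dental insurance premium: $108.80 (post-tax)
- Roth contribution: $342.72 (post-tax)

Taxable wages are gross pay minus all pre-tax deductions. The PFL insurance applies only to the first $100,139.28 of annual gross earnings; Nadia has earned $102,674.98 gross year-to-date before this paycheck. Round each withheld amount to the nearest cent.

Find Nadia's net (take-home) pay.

SIMPLE IRA contribution: $5,275.96 × 0.045 = $237.42
Taxable wages = $5,275.96 − $237.42 = $5,038.54
Federal tax withheld: $5,038.54 × 0.22 = $1,108.48
PFL insurance: annual cap $100,139.28 already reached (YTD $102,674.98), so $0.00
State unemployment insurance (employee share): $5,275.96 × 0.0077 = $40.62
Dental insurance premium: $108.80
Roth contribution: $342.72
Total deductions = $237.42 + $1,108.48 + $0.00 + $40.62 + $108.80 + $342.72 = $1,838.04
Net pay = $5,275.96 − $1,838.04 = $3,437.92

$3,437.92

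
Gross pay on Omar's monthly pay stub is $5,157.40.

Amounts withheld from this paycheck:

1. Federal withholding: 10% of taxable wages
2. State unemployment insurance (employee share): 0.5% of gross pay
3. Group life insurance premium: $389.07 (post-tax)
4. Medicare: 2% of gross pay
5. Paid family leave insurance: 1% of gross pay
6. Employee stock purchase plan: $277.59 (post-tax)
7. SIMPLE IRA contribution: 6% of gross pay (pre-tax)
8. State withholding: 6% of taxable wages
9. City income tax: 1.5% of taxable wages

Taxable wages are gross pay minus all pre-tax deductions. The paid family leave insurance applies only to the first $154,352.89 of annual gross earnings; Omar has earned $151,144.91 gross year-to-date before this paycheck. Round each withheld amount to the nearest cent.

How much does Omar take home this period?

SIMPLE IRA contribution: $5,157.40 × 0.06 = $309.44
Taxable wages = $5,157.40 − $309.44 = $4,847.96
Federal withholding: $4,847.96 × 0.1 = $484.80
City income tax: $4,847.96 × 0.015 = $72.72
State withholding: $4,847.96 × 0.06 = $290.88
Medicare: $5,157.40 × 0.02 = $103.15
State unemployment insurance (employee share): $5,157.40 × 0.005 = $25.79
Paid family leave insurance: only $154,352.89 − $151,144.91 = $3,207.98 of this check is subject → $3,207.98 × 0.01 = $32.08
Employee stock purchase plan: $277.59
Group life insurance premium: $389.07
Total deductions = $309.44 + $484.80 + $72.72 + $290.88 + $103.15 + $25.79 + $32.08 + $277.59 + $389.07 = $1,985.52
Net pay = $5,157.40 − $1,985.52 = $3,171.88

$3,171.88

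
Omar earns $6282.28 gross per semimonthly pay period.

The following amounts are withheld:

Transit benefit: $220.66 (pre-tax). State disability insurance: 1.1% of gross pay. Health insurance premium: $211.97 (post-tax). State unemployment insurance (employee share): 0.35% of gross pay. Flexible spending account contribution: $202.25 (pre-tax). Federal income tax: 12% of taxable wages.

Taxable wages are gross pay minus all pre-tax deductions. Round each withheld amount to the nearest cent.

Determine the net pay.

$4853.18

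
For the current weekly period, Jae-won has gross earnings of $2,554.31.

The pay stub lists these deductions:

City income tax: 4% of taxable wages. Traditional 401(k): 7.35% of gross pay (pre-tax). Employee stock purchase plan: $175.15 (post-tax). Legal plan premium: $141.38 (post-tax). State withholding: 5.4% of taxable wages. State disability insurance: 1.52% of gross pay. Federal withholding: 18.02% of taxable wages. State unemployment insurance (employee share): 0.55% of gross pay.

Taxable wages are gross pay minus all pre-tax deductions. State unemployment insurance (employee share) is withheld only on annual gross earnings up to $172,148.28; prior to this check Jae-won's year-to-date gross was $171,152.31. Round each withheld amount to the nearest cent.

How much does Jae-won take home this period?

$1,356.82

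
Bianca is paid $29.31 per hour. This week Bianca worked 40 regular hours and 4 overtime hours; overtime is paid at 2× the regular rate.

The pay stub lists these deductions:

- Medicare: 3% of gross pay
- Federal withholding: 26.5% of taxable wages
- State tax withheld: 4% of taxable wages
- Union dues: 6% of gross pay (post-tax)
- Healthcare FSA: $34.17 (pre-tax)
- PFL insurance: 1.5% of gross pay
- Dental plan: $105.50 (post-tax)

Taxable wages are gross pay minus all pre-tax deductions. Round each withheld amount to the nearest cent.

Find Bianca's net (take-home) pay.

$700.81

Regular pay: 40 × $29.31 = $1,172.40
Overtime pay: 4 × $29.31 × 2 = $234.48
Gross pay = $1,172.40 + $234.48 = $1,406.88
Healthcare FSA: $34.17
Taxable wages = $1,406.88 − $34.17 = $1,372.71
State tax withheld: $1,372.71 × 0.04 = $54.91
Federal withholding: $1,372.71 × 0.265 = $363.77
Medicare: $1,406.88 × 0.03 = $42.21
PFL insurance: $1,406.88 × 0.015 = $21.10
Union dues: $1,406.88 × 0.06 = $84.41
Dental plan: $105.50
Total deductions = $34.17 + $54.91 + $363.77 + $42.21 + $21.10 + $84.41 + $105.50 = $706.07
Net pay = $1,406.88 − $706.07 = $700.81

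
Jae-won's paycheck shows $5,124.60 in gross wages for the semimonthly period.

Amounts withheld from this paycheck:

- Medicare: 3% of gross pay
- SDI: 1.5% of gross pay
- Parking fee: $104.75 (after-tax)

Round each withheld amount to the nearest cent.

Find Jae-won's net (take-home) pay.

$4,789.24

Medicare: $5,124.60 × 0.03 = $153.74
SDI: $5,124.60 × 0.015 = $76.87
Parking fee: $104.75
Total deductions = $153.74 + $76.87 + $104.75 = $335.36
Net pay = $5,124.60 − $335.36 = $4,789.24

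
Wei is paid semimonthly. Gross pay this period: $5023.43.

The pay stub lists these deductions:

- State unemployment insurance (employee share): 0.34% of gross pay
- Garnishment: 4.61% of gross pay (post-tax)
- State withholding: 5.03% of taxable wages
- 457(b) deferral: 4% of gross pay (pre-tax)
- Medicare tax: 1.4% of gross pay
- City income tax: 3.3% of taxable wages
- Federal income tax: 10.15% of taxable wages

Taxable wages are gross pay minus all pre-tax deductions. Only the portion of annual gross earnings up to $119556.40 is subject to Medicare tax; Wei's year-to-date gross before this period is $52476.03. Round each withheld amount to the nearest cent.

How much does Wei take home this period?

457(b) deferral: $5023.43 × 0.04 = $200.94
Taxable wages = $5023.43 − $200.94 = $4822.49
Federal income tax: $4822.49 × 0.1015 = $489.48
City income tax: $4822.49 × 0.033 = $159.14
State withholding: $4822.49 × 0.0503 = $242.57
Medicare tax: cap not yet reached, full $5023.43 is subject → $5023.43 × 0.014 = $70.33
State unemployment insurance (employee share): $5023.43 × 0.0034 = $17.08
Garnishment: $5023.43 × 0.0461 = $231.58
Total deductions = $200.94 + $489.48 + $159.14 + $242.57 + $70.33 + $17.08 + $231.58 = $1411.12
Net pay = $5023.43 − $1411.12 = $3612.31

$3612.31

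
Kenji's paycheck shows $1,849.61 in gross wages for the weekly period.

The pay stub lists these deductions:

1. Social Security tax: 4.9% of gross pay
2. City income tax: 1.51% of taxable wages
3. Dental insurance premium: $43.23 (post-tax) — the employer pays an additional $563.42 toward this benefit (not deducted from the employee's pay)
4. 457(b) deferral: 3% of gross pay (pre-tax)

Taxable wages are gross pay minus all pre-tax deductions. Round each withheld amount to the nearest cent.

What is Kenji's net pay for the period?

$1,633.17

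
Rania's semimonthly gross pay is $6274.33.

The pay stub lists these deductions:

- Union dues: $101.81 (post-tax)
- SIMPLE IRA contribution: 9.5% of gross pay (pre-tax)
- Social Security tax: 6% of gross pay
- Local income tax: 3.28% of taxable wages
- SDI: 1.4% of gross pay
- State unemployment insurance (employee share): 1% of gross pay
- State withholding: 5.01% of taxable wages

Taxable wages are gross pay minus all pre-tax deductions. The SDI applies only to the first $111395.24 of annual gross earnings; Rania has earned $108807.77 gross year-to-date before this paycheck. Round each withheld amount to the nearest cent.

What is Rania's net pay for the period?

$4630.31

SIMPLE IRA contribution: $6274.33 × 0.095 = $596.06
Taxable wages = $6274.33 − $596.06 = $5678.27
State withholding: $5678.27 × 0.0501 = $284.48
Local income tax: $5678.27 × 0.0328 = $186.25
State unemployment insurance (employee share): $6274.33 × 0.01 = $62.74
Social Security tax: $6274.33 × 0.06 = $376.46
SDI: only $111395.24 − $108807.77 = $2587.47 of this check is subject → $2587.47 × 0.014 = $36.22
Union dues: $101.81
Total deductions = $596.06 + $284.48 + $186.25 + $62.74 + $376.46 + $36.22 + $101.81 = $1644.02
Net pay = $6274.33 − $1644.02 = $4630.31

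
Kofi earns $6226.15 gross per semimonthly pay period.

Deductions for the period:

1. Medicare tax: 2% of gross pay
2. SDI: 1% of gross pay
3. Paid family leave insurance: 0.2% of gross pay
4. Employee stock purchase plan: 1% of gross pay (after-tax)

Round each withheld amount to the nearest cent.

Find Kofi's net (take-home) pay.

SDI: $6226.15 × 0.01 = $62.26
Medicare tax: $6226.15 × 0.02 = $124.52
Paid family leave insurance: $6226.15 × 0.002 = $12.45
Employee stock purchase plan: $6226.15 × 0.01 = $62.26
Total deductions = $62.26 + $124.52 + $12.45 + $62.26 = $261.49
Net pay = $6226.15 − $261.49 = $5964.66

$5964.66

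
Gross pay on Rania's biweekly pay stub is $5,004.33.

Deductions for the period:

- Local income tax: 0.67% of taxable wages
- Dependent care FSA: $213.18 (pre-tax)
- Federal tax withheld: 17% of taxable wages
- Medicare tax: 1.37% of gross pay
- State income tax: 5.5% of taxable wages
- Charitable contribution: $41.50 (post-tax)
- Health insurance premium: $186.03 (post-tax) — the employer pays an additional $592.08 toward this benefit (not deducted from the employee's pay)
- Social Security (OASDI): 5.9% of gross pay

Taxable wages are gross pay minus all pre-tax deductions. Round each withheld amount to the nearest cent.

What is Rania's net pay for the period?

$3,089.69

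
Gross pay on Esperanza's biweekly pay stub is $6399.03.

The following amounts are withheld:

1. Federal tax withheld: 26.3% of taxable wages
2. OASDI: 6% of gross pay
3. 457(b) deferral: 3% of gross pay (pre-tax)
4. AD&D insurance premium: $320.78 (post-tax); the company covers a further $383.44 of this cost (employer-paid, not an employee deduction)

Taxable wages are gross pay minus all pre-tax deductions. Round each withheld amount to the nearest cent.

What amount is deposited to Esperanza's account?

457(b) deferral: $6399.03 × 0.03 = $191.97
Taxable wages = $6399.03 − $191.97 = $6207.06
Federal tax withheld: $6207.06 × 0.263 = $1632.46
OASDI: $6399.03 × 0.06 = $383.94
AD&D insurance premium: $320.78
(Employer's $383.44 toward AD&D insurance premium is not withheld from the employee.)
Total deductions = $191.97 + $1632.46 + $383.94 + $320.78 = $2529.15
Net pay = $6399.03 − $2529.15 = $3869.88

$3869.88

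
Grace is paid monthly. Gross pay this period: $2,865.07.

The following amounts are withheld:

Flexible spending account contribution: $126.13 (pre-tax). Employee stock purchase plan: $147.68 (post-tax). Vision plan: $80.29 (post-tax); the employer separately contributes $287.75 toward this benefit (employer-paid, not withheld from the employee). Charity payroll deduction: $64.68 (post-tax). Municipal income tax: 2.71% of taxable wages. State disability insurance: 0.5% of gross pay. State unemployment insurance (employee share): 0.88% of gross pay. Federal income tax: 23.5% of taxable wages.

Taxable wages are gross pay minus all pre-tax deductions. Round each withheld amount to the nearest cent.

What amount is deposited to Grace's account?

Flexible spending account contribution: $126.13
Taxable wages = $2,865.07 − $126.13 = $2,738.94
Municipal income tax: $2,738.94 × 0.0271 = $74.23
Federal income tax: $2,738.94 × 0.235 = $643.65
State disability insurance: $2,865.07 × 0.005 = $14.33
State unemployment insurance (employee share): $2,865.07 × 0.0088 = $25.21
Employee stock purchase plan: $147.68
Charity payroll deduction: $64.68
Vision plan: $80.29
(Employer's $287.75 toward vision plan is not withheld from the employee.)
Total deductions = $126.13 + $74.23 + $643.65 + $14.33 + $25.21 + $147.68 + $64.68 + $80.29 = $1,176.20
Net pay = $2,865.07 − $1,176.20 = $1,688.87

$1,688.87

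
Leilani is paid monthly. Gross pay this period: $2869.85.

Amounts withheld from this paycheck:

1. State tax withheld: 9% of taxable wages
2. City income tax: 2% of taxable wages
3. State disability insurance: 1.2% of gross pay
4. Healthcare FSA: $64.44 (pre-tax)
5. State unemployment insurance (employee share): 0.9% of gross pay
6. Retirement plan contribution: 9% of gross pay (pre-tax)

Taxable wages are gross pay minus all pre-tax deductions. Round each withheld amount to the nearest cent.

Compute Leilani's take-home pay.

$2206.67

Healthcare FSA: $64.44
Retirement plan contribution: $2869.85 × 0.09 = $258.29
Pre-tax total = $64.44 + $258.29 = $322.73
Taxable wages = $2869.85 − $322.73 = $2547.12
State tax withheld: $2547.12 × 0.09 = $229.24
City income tax: $2547.12 × 0.02 = $50.94
State unemployment insurance (employee share): $2869.85 × 0.009 = $25.83
State disability insurance: $2869.85 × 0.012 = $34.44
Total deductions = $64.44 + $258.29 + $229.24 + $50.94 + $25.83 + $34.44 = $663.18
Net pay = $2869.85 − $663.18 = $2206.67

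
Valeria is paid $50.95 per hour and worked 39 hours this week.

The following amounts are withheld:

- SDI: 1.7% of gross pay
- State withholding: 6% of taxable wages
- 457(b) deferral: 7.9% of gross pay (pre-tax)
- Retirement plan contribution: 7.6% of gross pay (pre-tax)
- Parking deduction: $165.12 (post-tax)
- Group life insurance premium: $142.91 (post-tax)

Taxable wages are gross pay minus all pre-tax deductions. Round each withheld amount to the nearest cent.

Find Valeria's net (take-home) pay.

$1236.50

Gross pay: 39 × $50.95 = $1987.05
Retirement plan contribution: $1987.05 × 0.076 = $151.02
457(b) deferral: $1987.05 × 0.079 = $156.98
Pre-tax total = $151.02 + $156.98 = $308.00
Taxable wages = $1987.05 − $308.00 = $1679.05
State withholding: $1679.05 × 0.06 = $100.74
SDI: $1987.05 × 0.017 = $33.78
Parking deduction: $165.12
Group life insurance premium: $142.91
Total deductions = $151.02 + $156.98 + $100.74 + $33.78 + $165.12 + $142.91 = $750.55
Net pay = $1987.05 − $750.55 = $1236.50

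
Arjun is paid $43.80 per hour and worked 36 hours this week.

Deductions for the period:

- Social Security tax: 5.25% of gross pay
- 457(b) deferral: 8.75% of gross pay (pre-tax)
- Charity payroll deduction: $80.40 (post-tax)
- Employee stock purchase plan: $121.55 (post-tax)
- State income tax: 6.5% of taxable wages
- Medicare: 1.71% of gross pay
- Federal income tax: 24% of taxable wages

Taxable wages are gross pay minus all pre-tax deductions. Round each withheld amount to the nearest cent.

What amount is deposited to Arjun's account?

$688.30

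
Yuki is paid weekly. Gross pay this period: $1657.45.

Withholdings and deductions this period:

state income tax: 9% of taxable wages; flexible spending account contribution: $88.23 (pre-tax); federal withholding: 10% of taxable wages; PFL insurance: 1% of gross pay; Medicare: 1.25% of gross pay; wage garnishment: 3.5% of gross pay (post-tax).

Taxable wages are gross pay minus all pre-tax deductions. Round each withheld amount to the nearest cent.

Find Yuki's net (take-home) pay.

$1175.77

Flexible spending account contribution: $88.23
Taxable wages = $1657.45 − $88.23 = $1569.22
Federal withholding: $1569.22 × 0.1 = $156.92
State income tax: $1569.22 × 0.09 = $141.23
Medicare: $1657.45 × 0.0125 = $20.72
PFL insurance: $1657.45 × 0.01 = $16.57
Wage garnishment: $1657.45 × 0.035 = $58.01
Total deductions = $88.23 + $156.92 + $141.23 + $20.72 + $16.57 + $58.01 = $481.68
Net pay = $1657.45 − $481.68 = $1175.77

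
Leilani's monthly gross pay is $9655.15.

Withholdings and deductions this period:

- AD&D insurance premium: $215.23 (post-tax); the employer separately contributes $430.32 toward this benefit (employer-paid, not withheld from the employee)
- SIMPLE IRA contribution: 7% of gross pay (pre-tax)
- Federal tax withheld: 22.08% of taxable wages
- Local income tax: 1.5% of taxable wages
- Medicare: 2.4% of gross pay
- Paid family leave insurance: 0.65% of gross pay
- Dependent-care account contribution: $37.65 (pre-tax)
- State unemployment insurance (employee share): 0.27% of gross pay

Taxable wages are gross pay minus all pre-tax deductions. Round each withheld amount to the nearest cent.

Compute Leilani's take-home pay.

$6297.43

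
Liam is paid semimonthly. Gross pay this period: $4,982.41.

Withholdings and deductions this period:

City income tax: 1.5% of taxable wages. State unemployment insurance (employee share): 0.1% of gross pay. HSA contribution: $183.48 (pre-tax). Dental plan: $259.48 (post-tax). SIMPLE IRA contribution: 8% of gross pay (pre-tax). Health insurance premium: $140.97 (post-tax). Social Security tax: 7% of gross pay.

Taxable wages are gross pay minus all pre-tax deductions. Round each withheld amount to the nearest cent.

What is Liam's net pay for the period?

$3,580.13

HSA contribution: $183.48
SIMPLE IRA contribution: $4,982.41 × 0.08 = $398.59
Pre-tax total = $183.48 + $398.59 = $582.07
Taxable wages = $4,982.41 − $582.07 = $4,400.34
City income tax: $4,400.34 × 0.015 = $66.01
Social Security tax: $4,982.41 × 0.07 = $348.77
State unemployment insurance (employee share): $4,982.41 × 0.001 = $4.98
Health insurance premium: $140.97
Dental plan: $259.48
Total deductions = $183.48 + $398.59 + $66.01 + $348.77 + $4.98 + $140.97 + $259.48 = $1,402.28
Net pay = $4,982.41 − $1,402.28 = $3,580.13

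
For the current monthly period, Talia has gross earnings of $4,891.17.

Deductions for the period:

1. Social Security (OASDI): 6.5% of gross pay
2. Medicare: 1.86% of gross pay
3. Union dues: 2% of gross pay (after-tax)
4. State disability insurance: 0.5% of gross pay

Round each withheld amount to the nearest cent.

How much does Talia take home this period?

Medicare: $4,891.17 × 0.0186 = $90.98
State disability insurance: $4,891.17 × 0.005 = $24.46
Social Security (OASDI): $4,891.17 × 0.065 = $317.93
Union dues: $4,891.17 × 0.02 = $97.82
Total deductions = $90.98 + $24.46 + $317.93 + $97.82 = $531.19
Net pay = $4,891.17 − $531.19 = $4,359.98

$4,359.98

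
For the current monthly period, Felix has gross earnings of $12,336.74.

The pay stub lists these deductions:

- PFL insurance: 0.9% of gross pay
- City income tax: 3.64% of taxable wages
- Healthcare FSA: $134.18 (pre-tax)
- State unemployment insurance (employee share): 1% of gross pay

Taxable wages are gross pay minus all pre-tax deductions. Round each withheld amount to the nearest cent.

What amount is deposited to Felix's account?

$11,523.99

Healthcare FSA: $134.18
Taxable wages = $12,336.74 − $134.18 = $12,202.56
City income tax: $12,202.56 × 0.0364 = $444.17
PFL insurance: $12,336.74 × 0.009 = $111.03
State unemployment insurance (employee share): $12,336.74 × 0.01 = $123.37
Total deductions = $134.18 + $444.17 + $111.03 + $123.37 = $812.75
Net pay = $12,336.74 − $812.75 = $11,523.99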